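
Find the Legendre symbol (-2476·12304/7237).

-1

By multiplicativity, (-2476·12304/7237) = (-2476/7237)·(12304/7237).
First factor (-2476/7237):
Reduce the numerator: -2476 ≡ 4761 (mod 7237), so (-2476/7237) = (4761/7237).
4761 ≡ 1 (mod 4), so quadratic reciprocity gives (4761/7237) = (7237/4761). Reduce: 7237 ≡ 2476 (mod 4761). Now have (2476/4761).
Factor out 2: 2476 = 2^2·619. Since 4761 ≡ 1 (mod 8), (2/4761) = +1, and (2/4761)^2 = +1. Now have (619/4761).
4761 ≡ 1 (mod 4), so quadratic reciprocity gives (619/4761) = (4761/619). Reduce: 4761 ≡ 428 (mod 619). Now have (428/619).
Factor out 2: 428 = 2^2·107. Since 619 ≡ 3 (mod 8), (2/619) = -1, and (2/619)^2 = +1. Now have (107/619).
Both 107 ≡ 3 and 619 ≡ 3 (mod 4), so reciprocity gives (107/619) = -(619/107). Reduce: 619 ≡ 84 (mod 107). Now have -(84/107).
Factor out 2: 84 = 2^2·21. Since 107 ≡ 3 (mod 8), (2/107) = -1, and (2/107)^2 = +1. Now have -(21/107).
21 ≡ 1 (mod 4), so quadratic reciprocity gives (21/107) = (107/21). Reduce: 107 ≡ 2 (mod 21). Now have -(2/21).
Factor out 2: 2 = 2. Since 21 ≡ 5 (mod 8), (2/21) = -1. Now have (1/21).
(1/21) = 1. Collecting the sign factors: 1.
Second factor (12304/7237):
Reduce the numerator: 12304 ≡ 5067 (mod 7237), so (12304/7237) = (5067/7237).
7237 ≡ 1 (mod 4), so quadratic reciprocity gives (5067/7237) = (7237/5067). Reduce: 7237 ≡ 2170 (mod 5067). Now have (2170/5067).
Factor out 2: 2170 = 2·1085. Since 5067 ≡ 3 (mod 8), (2/5067) = -1. Now have -(1085/5067).
1085 ≡ 1 (mod 4), so quadratic reciprocity gives (1085/5067) = (5067/1085). Reduce: 5067 ≡ 727 (mod 1085). Now have -(727/1085).
1085 ≡ 1 (mod 4), so quadratic reciprocity gives (727/1085) = (1085/727). Reduce: 1085 ≡ 358 (mod 727). Now have -(358/727).
Factor out 2: 358 = 2·179. Since 727 ≡ 7 (mod 8), (2/727) = +1. Now have -(179/727).
Both 179 ≡ 3 and 727 ≡ 3 (mod 4), so reciprocity gives (179/727) = -(727/179). Reduce: 727 ≡ 11 (mod 179). Now have (11/179).
Both 11 ≡ 3 and 179 ≡ 3 (mod 4), so reciprocity gives (11/179) = -(179/11). Reduce: 179 ≡ 3 (mod 11). Now have -(3/11).
Both 3 ≡ 3 and 11 ≡ 3 (mod 4), so reciprocity gives (3/11) = -(11/3). Reduce: 11 ≡ 2 (mod 3). Now have (2/3).
Factor out 2: 2 = 2. Since 3 ≡ 3 (mod 8), (2/3) = -1. Now have -(1/3).
(1/3) = 1. Collecting the sign factors: -1.
Product: (1)·(-1) = -1.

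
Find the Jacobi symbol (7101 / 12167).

-1

7101 ≡ 1 (mod 4), so quadratic reciprocity gives (7101 / 12167) = (12167 / 7101). Reduce: 12167 ≡ 5066 (mod 7101). Now have (5066 / 7101).
Factor out 2: 5066 = 2·2533. Since 7101 ≡ 5 (mod 8), (2 / 7101) = -1. Now have -(2533 / 7101).
2533 ≡ 1 (mod 4), so quadratic reciprocity gives (2533 / 7101) = (7101 / 2533). Reduce: 7101 ≡ 2035 (mod 2533). Now have -(2035 / 2533).
2533 ≡ 1 (mod 4), so quadratic reciprocity gives (2035 / 2533) = (2533 / 2035). Reduce: 2533 ≡ 498 (mod 2035). Now have -(498 / 2035).
Factor out 2: 498 = 2·249. Since 2035 ≡ 3 (mod 8), (2 / 2035) = -1. Now have (249 / 2035).
249 ≡ 1 (mod 4), so quadratic reciprocity gives (249 / 2035) = (2035 / 249). Reduce: 2035 ≡ 43 (mod 249). Now have (43 / 249).
249 ≡ 1 (mod 4), so quadratic reciprocity gives (43 / 249) = (249 / 43). Reduce: 249 ≡ 34 (mod 43). Now have (34 / 43).
Factor out 2: 34 = 2·17. Since 43 ≡ 3 (mod 8), (2 / 43) = -1. Now have -(17 / 43).
17 ≡ 1 (mod 4), so quadratic reciprocity gives (17 / 43) = (43 / 17). Reduce: 43 ≡ 9 (mod 17). Now have -(9 / 17).
9 ≡ 1 (mod 4), so quadratic reciprocity gives (9 / 17) = (17 / 9). Reduce: 17 ≡ 8 (mod 9). Now have -(8 / 9).
Factor out 2: 8 = 2^3. Since 9 ≡ 1 (mod 8), (2 / 9) = +1, and (2 / 9)^3 = +1. Now have -(1 / 9).
(1 / 9) = 1. Collecting the sign factors: -1.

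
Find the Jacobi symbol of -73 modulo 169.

1

Reduce the numerator: -73 ≡ 96 (mod 169), so (-73|169) = (96|169).
Factor out 2: 96 = 2^5·3. Since 169 ≡ 1 (mod 8), (2|169) = +1, and (2|169)^5 = +1. Now have (3|169).
169 ≡ 1 (mod 4), so quadratic reciprocity gives (3|169) = (169|3). Reduce: 169 ≡ 1 (mod 3). Now have (1|3).
(1|3) = 1. Collecting the sign factors: 1.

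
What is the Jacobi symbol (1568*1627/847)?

By multiplicativity, (1568·1627/847) = (1568/847)·(1627/847).
First factor (1568/847):
Reduce the numerator: 1568 ≡ 721 (mod 847), so (1568/847) = (721/847).
721 ≡ 1 (mod 4), so quadratic reciprocity gives (721/847) = (847/721). Reduce: 847 ≡ 126 (mod 721). Now have (126/721).
Factor out 2: 126 = 2·63. Since 721 ≡ 1 (mod 8), (2/721) = +1. Now have (63/721).
721 ≡ 1 (mod 4), so quadratic reciprocity gives (63/721) = (721/63). Reduce: 721 ≡ 28 (mod 63). Now have (28/63).
Factor out 2: 28 = 2^2·7. Since 63 ≡ 7 (mod 8), (2/63) = +1, and (2/63)^2 = +1. Now have (7/63).
Both 7 ≡ 3 and 63 ≡ 3 (mod 4), so reciprocity gives (7/63) = -(63/7). Reduce: 63 ≡ 0 (mod 7). Now have -(0/7).
The numerator is now 0 with denominator 7 > 1: the symbol is 0.
Second factor (1627/847):
Reduce the numerator: 1627 ≡ 780 (mod 847), so (1627/847) = (780/847).
Factor out 2: 780 = 2^2·195. Since 847 ≡ 7 (mod 8), (2/847) = +1, and (2/847)^2 = +1. Now have (195/847).
Both 195 ≡ 3 and 847 ≡ 3 (mod 4), so reciprocity gives (195/847) = -(847/195). Reduce: 847 ≡ 67 (mod 195). Now have -(67/195).
Both 67 ≡ 3 and 195 ≡ 3 (mod 4), so reciprocity gives (67/195) = -(195/67). Reduce: 195 ≡ 61 (mod 67). Now have (61/67).
61 ≡ 1 (mod 4), so quadratic reciprocity gives (61/67) = (67/61). Reduce: 67 ≡ 6 (mod 61). Now have (6/61).
Factor out 2: 6 = 2·3. Since 61 ≡ 5 (mod 8), (2/61) = -1. Now have -(3/61).
61 ≡ 1 (mod 4), so quadratic reciprocity gives (3/61) = (61/3). Reduce: 61 ≡ 1 (mod 3). Now have -(1/3).
(1/3) = 1. Collecting the sign factors: -1.
Product: (0)·(-1) = 0.

0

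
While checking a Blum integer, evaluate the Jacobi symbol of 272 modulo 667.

Factor out 2: 272 = 2^4·17. Since 667 ≡ 3 (mod 8), (2/667) = -1, and (2/667)^4 = +1. Now have (17/667).
17 ≡ 1 (mod 4), so quadratic reciprocity gives (17/667) = (667/17). Reduce: 667 ≡ 4 (mod 17). Now have (4/17).
Factor out 2: 4 = 2^2. Since 17 ≡ 1 (mod 8), (2/17) = +1, and (2/17)^2 = +1. Now have (1/17).
(1/17) = 1. Collecting the sign factors: 1.

1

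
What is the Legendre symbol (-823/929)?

1

(-823/929)
  = (106/929)    [-823 ≡ 106 mod 929]
  = (53/929)    [929 ≡ 1 mod 8 ⇒ (2/929) = +1]
  = (929/53)    [QR: 53 ≡ 1 mod 4, sign kept]
  = (28/53)    [929 ≡ 28 mod 53]
  = (7/53)    [53 ≡ 5 mod 8 ⇒ (2/53)^2 = +1]
  = (53/7)    [QR: 53 ≡ 1 mod 4, sign kept]
  = (4/7)    [53 ≡ 4 mod 7]
  = (1/7)    [7 ≡ 7 mod 8 ⇒ (2/7)^2 = +1]
  = 1    [(1/7) = 1]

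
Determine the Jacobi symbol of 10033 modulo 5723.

(10033/5723)
  = (4310/5723)    [10033 ≡ 4310 mod 5723]
  = -(2155/5723)    [5723 ≡ 3 mod 8 ⇒ (2/5723) = -1]
  = (5723/2155)    [QR: both ≡ 3 mod 4, sign flips]
  = (1413/2155)    [5723 ≡ 1413 mod 2155]
  = (2155/1413)    [QR: 1413 ≡ 1 mod 4, sign kept]
  = (742/1413)    [2155 ≡ 742 mod 1413]
  = -(371/1413)    [1413 ≡ 5 mod 8 ⇒ (2/1413) = -1]
  = -(1413/371)    [QR: 1413 ≡ 1 mod 4, sign kept]
  = -(300/371)    [1413 ≡ 300 mod 371]
  = -(75/371)    [371 ≡ 3 mod 8 ⇒ (2/371)^2 = +1]
  = (371/75)    [QR: both ≡ 3 mod 4, sign flips]
  = (71/75)    [371 ≡ 71 mod 75]
  = -(75/71)    [QR: both ≡ 3 mod 4, sign flips]
  = -(4/71)    [75 ≡ 4 mod 71]
  = -(1/71)    [71 ≡ 7 mod 8 ⇒ (2/71)^2 = +1]
  = -1    [(1/71) = 1]

-1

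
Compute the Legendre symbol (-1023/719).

1

Pull out -1: (-1023/719) = (-1/719)·(1023/719). Since 719 ≡ 3 (mod 4), (-1/719) = -1. Now have -(1023/719).
Reduce the numerator: 1023 ≡ 304 (mod 719), so (1023/719) = (304/719).
Factor out 2: 304 = 2^4·19. Since 719 ≡ 7 (mod 8), (2/719) = +1, and (2/719)^4 = +1. Now have -(19/719).
Both 19 ≡ 3 and 719 ≡ 3 (mod 4), so reciprocity gives (19/719) = -(719/19). Reduce: 719 ≡ 16 (mod 19). Now have (16/19).
Factor out 2: 16 = 2^4. Since 19 ≡ 3 (mod 8), (2/19) = -1, and (2/19)^4 = +1. Now have (1/19).
(1/19) = 1. Collecting the sign factors: 1.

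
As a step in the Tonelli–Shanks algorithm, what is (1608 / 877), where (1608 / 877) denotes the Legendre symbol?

-1

(1608 / 877)
  = (731 / 877)    [1608 ≡ 731 mod 877]
  = (877 / 731)    [QR: 877 ≡ 1 mod 4, sign kept]
  = (146 / 731)    [877 ≡ 146 mod 731]
  = -(73 / 731)    [731 ≡ 3 mod 8 ⇒ (2 / 731) = -1]
  = -(731 / 73)    [QR: 73 ≡ 1 mod 4, sign kept]
  = -(1 / 73)    [731 ≡ 1 mod 73]
  = -1    [(1 / 73) = 1]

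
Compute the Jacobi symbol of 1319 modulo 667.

(1319/667)
  = (652/667)    [1319 ≡ 652 mod 667]
  = (163/667)    [667 ≡ 3 mod 8 ⇒ (2/667)^2 = +1]
  = -(667/163)    [QR: both ≡ 3 mod 4, sign flips]
  = -(15/163)    [667 ≡ 15 mod 163]
  = (163/15)    [QR: both ≡ 3 mod 4, sign flips]
  = (13/15)    [163 ≡ 13 mod 15]
  = (15/13)    [QR: 13 ≡ 1 mod 4, sign kept]
  = (2/13)    [15 ≡ 2 mod 13]
  = -(1/13)    [13 ≡ 5 mod 8 ⇒ (2/13) = -1]
  = -1    [(1/13) = 1]

-1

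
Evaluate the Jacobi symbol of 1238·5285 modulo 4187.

-1

By multiplicativity, (1238·5285 / 4187) = (1238 / 4187)·(5285 / 4187).
First factor (1238 / 4187):
Factor out 2: 1238 = 2·619. Since 4187 ≡ 3 (mod 8), (2 / 4187) = -1. Now have -(619 / 4187).
Both 619 ≡ 3 and 4187 ≡ 3 (mod 4), so reciprocity gives (619 / 4187) = -(4187 / 619). Reduce: 4187 ≡ 473 (mod 619). Now have (473 / 619).
473 ≡ 1 (mod 4), so quadratic reciprocity gives (473 / 619) = (619 / 473). Reduce: 619 ≡ 146 (mod 473). Now have (146 / 473).
Factor out 2: 146 = 2·73. Since 473 ≡ 1 (mod 8), (2 / 473) = +1. Now have (73 / 473).
73 ≡ 1 (mod 4), so quadratic reciprocity gives (73 / 473) = (473 / 73). Reduce: 473 ≡ 35 (mod 73). Now have (35 / 73).
73 ≡ 1 (mod 4), so quadratic reciprocity gives (35 / 73) = (73 / 35). Reduce: 73 ≡ 3 (mod 35). Now have (3 / 35).
Both 3 ≡ 3 and 35 ≡ 3 (mod 4), so reciprocity gives (3 / 35) = -(35 / 3). Reduce: 35 ≡ 2 (mod 3). Now have -(2 / 3).
Factor out 2: 2 = 2. Since 3 ≡ 3 (mod 8), (2 / 3) = -1. Now have (1 / 3).
(1 / 3) = 1. Collecting the sign factors: 1.
Second factor (5285 / 4187):
Reduce the numerator: 5285 ≡ 1098 (mod 4187), so (5285 / 4187) = (1098 / 4187).
Factor out 2: 1098 = 2·549. Since 4187 ≡ 3 (mod 8), (2 / 4187) = -1. Now have -(549 / 4187).
549 ≡ 1 (mod 4), so quadratic reciprocity gives (549 / 4187) = (4187 / 549). Reduce: 4187 ≡ 344 (mod 549). Now have -(344 / 549).
Factor out 2: 344 = 2^3·43. Since 549 ≡ 5 (mod 8), (2 / 549) = -1, and (2 / 549)^3 = -1. Now have (43 / 549).
549 ≡ 1 (mod 4), so quadratic reciprocity gives (43 / 549) = (549 / 43). Reduce: 549 ≡ 33 (mod 43). Now have (33 / 43).
33 ≡ 1 (mod 4), so quadratic reciprocity gives (33 / 43) = (43 / 33). Reduce: 43 ≡ 10 (mod 33). Now have (10 / 33).
Factor out 2: 10 = 2·5. Since 33 ≡ 1 (mod 8), (2 / 33) = +1. Now have (5 / 33).
5 ≡ 1 (mod 4), so quadratic reciprocity gives (5 / 33) = (33 / 5). Reduce: 33 ≡ 3 (mod 5). Now have (3 / 5).
5 ≡ 1 (mod 4), so quadratic reciprocity gives (3 / 5) = (5 / 3). Reduce: 5 ≡ 2 (mod 3). Now have (2 / 3).
Factor out 2: 2 = 2. Since 3 ≡ 3 (mod 8), (2 / 3) = -1. Now have -(1 / 3).
(1 / 3) = 1. Collecting the sign factors: -1.
Product: (1)·(-1) = -1.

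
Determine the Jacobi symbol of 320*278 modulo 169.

1

By multiplicativity, (320·278 / 169) = (320 / 169)·(278 / 169).
First factor (320 / 169):
Reduce the numerator: 320 ≡ 151 (mod 169), so (320 / 169) = (151 / 169).
169 ≡ 1 (mod 4), so quadratic reciprocity gives (151 / 169) = (169 / 151). Reduce: 169 ≡ 18 (mod 151). Now have (18 / 151).
Factor out 2: 18 = 2·9. Since 151 ≡ 7 (mod 8), (2 / 151) = +1. Now have (9 / 151).
9 ≡ 1 (mod 4), so quadratic reciprocity gives (9 / 151) = (151 / 9). Reduce: 151 ≡ 7 (mod 9). Now have (7 / 9).
9 ≡ 1 (mod 4), so quadratic reciprocity gives (7 / 9) = (9 / 7). Reduce: 9 ≡ 2 (mod 7). Now have (2 / 7).
Factor out 2: 2 = 2. Since 7 ≡ 7 (mod 8), (2 / 7) = +1. Now have (1 / 7).
(1 / 7) = 1. Collecting the sign factors: 1.
Second factor (278 / 169):
Reduce the numerator: 278 ≡ 109 (mod 169), so (278 / 169) = (109 / 169).
109 ≡ 1 (mod 4), so quadratic reciprocity gives (109 / 169) = (169 / 109). Reduce: 169 ≡ 60 (mod 109). Now have (60 / 109).
Factor out 2: 60 = 2^2·15. Since 109 ≡ 5 (mod 8), (2 / 109) = -1, and (2 / 109)^2 = +1. Now have (15 / 109).
109 ≡ 1 (mod 4), so quadratic reciprocity gives (15 / 109) = (109 / 15). Reduce: 109 ≡ 4 (mod 15). Now have (4 / 15).
Factor out 2: 4 = 2^2. Since 15 ≡ 7 (mod 8), (2 / 15) = +1, and (2 / 15)^2 = +1. Now have (1 / 15).
(1 / 15) = 1. Collecting the sign factors: 1.
Product: (1)·(1) = 1.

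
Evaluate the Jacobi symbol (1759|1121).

1

Reduce the numerator: 1759 ≡ 638 (mod 1121), so (1759|1121) = (638|1121).
Factor out 2: 638 = 2·319. Since 1121 ≡ 1 (mod 8), (2|1121) = +1. Now have (319|1121).
1121 ≡ 1 (mod 4), so quadratic reciprocity gives (319|1121) = (1121|319). Reduce: 1121 ≡ 164 (mod 319). Now have (164|319).
Factor out 2: 164 = 2^2·41. Since 319 ≡ 7 (mod 8), (2|319) = +1, and (2|319)^2 = +1. Now have (41|319).
41 ≡ 1 (mod 4), so quadratic reciprocity gives (41|319) = (319|41). Reduce: 319 ≡ 32 (mod 41). Now have (32|41).
Factor out 2: 32 = 2^5. Since 41 ≡ 1 (mod 8), (2|41) = +1, and (2|41)^5 = +1. Now have (1|41).
(1|41) = 1. Collecting the sign factors: 1.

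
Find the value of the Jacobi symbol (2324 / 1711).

-1

Reduce the numerator: 2324 ≡ 613 (mod 1711), so (2324 / 1711) = (613 / 1711).
613 ≡ 1 (mod 4), so quadratic reciprocity gives (613 / 1711) = (1711 / 613). Reduce: 1711 ≡ 485 (mod 613). Now have (485 / 613).
485 ≡ 1 (mod 4), so quadratic reciprocity gives (485 / 613) = (613 / 485). Reduce: 613 ≡ 128 (mod 485). Now have (128 / 485).
Factor out 2: 128 = 2^7. Since 485 ≡ 5 (mod 8), (2 / 485) = -1, and (2 / 485)^7 = -1. Now have -(1 / 485).
(1 / 485) = 1. Collecting the sign factors: -1.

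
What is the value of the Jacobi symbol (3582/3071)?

Reduce the numerator: 3582 ≡ 511 (mod 3071), so (3582/3071) = (511/3071).
Both 511 ≡ 3 and 3071 ≡ 3 (mod 4), so reciprocity gives (511/3071) = -(3071/511). Reduce: 3071 ≡ 5 (mod 511). Now have -(5/511).
5 ≡ 1 (mod 4), so quadratic reciprocity gives (5/511) = (511/5). Reduce: 511 ≡ 1 (mod 5). Now have -(1/5).
(1/5) = 1. Collecting the sign factors: -1.

-1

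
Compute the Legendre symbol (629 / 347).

Reduce the numerator: 629 ≡ 282 (mod 347), so (629 / 347) = (282 / 347).
Factor out 2: 282 = 2·141. Since 347 ≡ 3 (mod 8), (2 / 347) = -1. Now have -(141 / 347).
141 ≡ 1 (mod 4), so quadratic reciprocity gives (141 / 347) = (347 / 141). Reduce: 347 ≡ 65 (mod 141). Now have -(65 / 141).
65 ≡ 1 (mod 4), so quadratic reciprocity gives (65 / 141) = (141 / 65). Reduce: 141 ≡ 11 (mod 65). Now have -(11 / 65).
65 ≡ 1 (mod 4), so quadratic reciprocity gives (11 / 65) = (65 / 11). Reduce: 65 ≡ 10 (mod 11). Now have -(10 / 11).
Factor out 2: 10 = 2·5. Since 11 ≡ 3 (mod 8), (2 / 11) = -1. Now have (5 / 11).
5 ≡ 1 (mod 4), so quadratic reciprocity gives (5 / 11) = (11 / 5). Reduce: 11 ≡ 1 (mod 5). Now have (1 / 5).
(1 / 5) = 1. Collecting the sign factors: 1.

1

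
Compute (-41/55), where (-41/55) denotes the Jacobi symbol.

1

(-41/55)
  = -(41/55)    [55 ≡ 3 mod 4 ⇒ (-1/55) = -1]
  = -(55/41)    [QR: 41 ≡ 1 mod 4, sign kept]
  = -(14/41)    [55 ≡ 14 mod 41]
  = -(7/41)    [41 ≡ 1 mod 8 ⇒ (2/41) = +1]
  = -(41/7)    [QR: 41 ≡ 1 mod 4, sign kept]
  = -(6/7)    [41 ≡ 6 mod 7]
  = -(3/7)    [7 ≡ 7 mod 8 ⇒ (2/7) = +1]
  = (7/3)    [QR: both ≡ 3 mod 4, sign flips]
  = (1/3)    [7 ≡ 1 mod 3]
  = 1    [(1/3) = 1]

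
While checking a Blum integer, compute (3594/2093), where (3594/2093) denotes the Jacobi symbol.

(3594/2093)
  = (1501/2093)    [3594 ≡ 1501 mod 2093]
  = (2093/1501)    [QR: 1501 ≡ 1 mod 4, sign kept]
  = (592/1501)    [2093 ≡ 592 mod 1501]
  = (37/1501)    [1501 ≡ 5 mod 8 ⇒ (2/1501)^4 = +1]
  = (1501/37)    [QR: 37 ≡ 1 mod 4, sign kept]
  = (21/37)    [1501 ≡ 21 mod 37]
  = (37/21)    [QR: 21 ≡ 1 mod 4, sign kept]
  = (16/21)    [37 ≡ 16 mod 21]
  = (1/21)    [21 ≡ 5 mod 8 ⇒ (2/21)^4 = +1]
  = 1    [(1/21) = 1]

1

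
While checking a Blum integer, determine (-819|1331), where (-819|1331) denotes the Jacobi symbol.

Reduce the numerator: -819 ≡ 512 (mod 1331), so (-819|1331) = (512|1331).
Factor out 2: 512 = 2^9. Since 1331 ≡ 3 (mod 8), (2|1331) = -1, and (2|1331)^9 = -1. Now have -(1|1331).
(1|1331) = 1. Collecting the sign factors: -1.

-1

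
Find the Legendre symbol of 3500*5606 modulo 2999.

-1

By multiplicativity, (3500·5606 / 2999) = (3500 / 2999)·(5606 / 2999).
First factor (3500 / 2999):
Reduce the numerator: 3500 ≡ 501 (mod 2999), so (3500 / 2999) = (501 / 2999).
501 ≡ 1 (mod 4), so quadratic reciprocity gives (501 / 2999) = (2999 / 501). Reduce: 2999 ≡ 494 (mod 501). Now have (494 / 501).
Factor out 2: 494 = 2·247. Since 501 ≡ 5 (mod 8), (2 / 501) = -1. Now have -(247 / 501).
501 ≡ 1 (mod 4), so quadratic reciprocity gives (247 / 501) = (501 / 247). Reduce: 501 ≡ 7 (mod 247). Now have -(7 / 247).
Both 7 ≡ 3 and 247 ≡ 3 (mod 4), so reciprocity gives (7 / 247) = -(247 / 7). Reduce: 247 ≡ 2 (mod 7). Now have (2 / 7).
Factor out 2: 2 = 2. Since 7 ≡ 7 (mod 8), (2 / 7) = +1. Now have (1 / 7).
(1 / 7) = 1. Collecting the sign factors: 1.
Second factor (5606 / 2999):
Reduce the numerator: 5606 ≡ 2607 (mod 2999), so (5606 / 2999) = (2607 / 2999).
Both 2607 ≡ 3 and 2999 ≡ 3 (mod 4), so reciprocity gives (2607 / 2999) = -(2999 / 2607). Reduce: 2999 ≡ 392 (mod 2607). Now have -(392 / 2607).
Factor out 2: 392 = 2^3·49. Since 2607 ≡ 7 (mod 8), (2 / 2607) = +1, and (2 / 2607)^3 = +1. Now have -(49 / 2607).
49 ≡ 1 (mod 4), so quadratic reciprocity gives (49 / 2607) = (2607 / 49). Reduce: 2607 ≡ 10 (mod 49). Now have -(10 / 49).
Factor out 2: 10 = 2·5. Since 49 ≡ 1 (mod 8), (2 / 49) = +1. Now have -(5 / 49).
5 ≡ 1 (mod 4), so quadratic reciprocity gives (5 / 49) = (49 / 5). Reduce: 49 ≡ 4 (mod 5). Now have -(4 / 5).
Factor out 2: 4 = 2^2. Since 5 ≡ 5 (mod 8), (2 / 5) = -1, and (2 / 5)^2 = +1. Now have -(1 / 5).
(1 / 5) = 1. Collecting the sign factors: -1.
Product: (1)·(-1) = -1.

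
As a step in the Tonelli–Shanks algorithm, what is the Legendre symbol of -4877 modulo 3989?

(-4877 / 3989)
  = (4877 / 3989)    [3989 ≡ 1 mod 4 ⇒ (-1 / 3989) = +1]
  = (888 / 3989)    [4877 ≡ 888 mod 3989]
  = -(111 / 3989)    [3989 ≡ 5 mod 8 ⇒ (2 / 3989)^3 = -1]
  = -(3989 / 111)    [QR: 3989 ≡ 1 mod 4, sign kept]
  = -(104 / 111)    [3989 ≡ 104 mod 111]
  = -(13 / 111)    [111 ≡ 7 mod 8 ⇒ (2 / 111)^3 = +1]
  = -(111 / 13)    [QR: 13 ≡ 1 mod 4, sign kept]
  = -(7 / 13)    [111 ≡ 7 mod 13]
  = -(13 / 7)    [QR: 13 ≡ 1 mod 4, sign kept]
  = -(6 / 7)    [13 ≡ 6 mod 7]
  = -(3 / 7)    [7 ≡ 7 mod 8 ⇒ (2 / 7) = +1]
  = (7 / 3)    [QR: both ≡ 3 mod 4, sign flips]
  = (1 / 3)    [7 ≡ 1 mod 3]
  = 1    [(1 / 3) = 1]

1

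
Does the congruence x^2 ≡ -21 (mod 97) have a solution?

no

(-21/97)
  = (76/97)    [-21 ≡ 76 mod 97]
  = (19/97)    [97 ≡ 1 mod 8 ⇒ (2/97)^2 = +1]
  = (97/19)    [QR: 97 ≡ 1 mod 4, sign kept]
  = (2/19)    [97 ≡ 2 mod 19]
  = -(1/19)    [19 ≡ 3 mod 8 ⇒ (2/19) = -1]
  = -1    [(1/19) = 1]
(-21/97) = -1, and 97 is prime, so -21 is not a quadratic residue mod 97.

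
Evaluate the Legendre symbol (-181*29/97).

1

By multiplicativity, (-181·29/97) = (-181/97)·(29/97).
First factor (-181/97):
Pull out -1: (-181/97) = (-1/97)·(181/97). Since 97 ≡ 1 (mod 4), (-1/97) = +1. Now have (181/97).
Reduce the numerator: 181 ≡ 84 (mod 97), so (181/97) = (84/97).
Factor out 2: 84 = 2^2·21. Since 97 ≡ 1 (mod 8), (2/97) = +1, and (2/97)^2 = +1. Now have (21/97).
21 ≡ 1 (mod 4), so quadratic reciprocity gives (21/97) = (97/21). Reduce: 97 ≡ 13 (mod 21). Now have (13/21).
13 ≡ 1 (mod 4), so quadratic reciprocity gives (13/21) = (21/13). Reduce: 21 ≡ 8 (mod 13). Now have (8/13).
Factor out 2: 8 = 2^3. Since 13 ≡ 5 (mod 8), (2/13) = -1, and (2/13)^3 = -1. Now have -(1/13).
(1/13) = 1. Collecting the sign factors: -1.
Second factor (29/97):
29 ≡ 1 (mod 4), so quadratic reciprocity gives (29/97) = (97/29). Reduce: 97 ≡ 10 (mod 29). Now have (10/29).
Factor out 2: 10 = 2·5. Since 29 ≡ 5 (mod 8), (2/29) = -1. Now have -(5/29).
5 ≡ 1 (mod 4), so quadratic reciprocity gives (5/29) = (29/5). Reduce: 29 ≡ 4 (mod 5). Now have -(4/5).
Factor out 2: 4 = 2^2. Since 5 ≡ 5 (mod 8), (2/5) = -1, and (2/5)^2 = +1. Now have -(1/5).
(1/5) = 1. Collecting the sign factors: -1.
Product: (-1)·(-1) = 1.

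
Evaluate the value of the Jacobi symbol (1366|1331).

(1366|1331)
  = (35|1331)    [1366 ≡ 35 mod 1331]
  = -(1331|35)    [QR: both ≡ 3 mod 4, sign flips]
  = -(1|35)    [1331 ≡ 1 mod 35]
  = -1    [(1|35) = 1]

-1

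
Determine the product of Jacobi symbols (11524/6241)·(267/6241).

By multiplicativity, (11524·267/6241) = (11524/6241)·(267/6241).
First factor (11524/6241):
Reduce the numerator: 11524 ≡ 5283 (mod 6241), so (11524/6241) = (5283/6241).
6241 ≡ 1 (mod 4), so quadratic reciprocity gives (5283/6241) = (6241/5283). Reduce: 6241 ≡ 958 (mod 5283). Now have (958/5283).
Factor out 2: 958 = 2·479. Since 5283 ≡ 3 (mod 8), (2/5283) = -1. Now have -(479/5283).
Both 479 ≡ 3 and 5283 ≡ 3 (mod 4), so reciprocity gives (479/5283) = -(5283/479). Reduce: 5283 ≡ 14 (mod 479). Now have (14/479).
Factor out 2: 14 = 2·7. Since 479 ≡ 7 (mod 8), (2/479) = +1. Now have (7/479).
Both 7 ≡ 3 and 479 ≡ 3 (mod 4), so reciprocity gives (7/479) = -(479/7). Reduce: 479 ≡ 3 (mod 7). Now have -(3/7).
Both 3 ≡ 3 and 7 ≡ 3 (mod 4), so reciprocity gives (3/7) = -(7/3). Reduce: 7 ≡ 1 (mod 3). Now have (1/3).
(1/3) = 1. Collecting the sign factors: 1.
Second factor (267/6241):
6241 ≡ 1 (mod 4), so quadratic reciprocity gives (267/6241) = (6241/267). Reduce: 6241 ≡ 100 (mod 267). Now have (100/267).
Factor out 2: 100 = 2^2·25. Since 267 ≡ 3 (mod 8), (2/267) = -1, and (2/267)^2 = +1. Now have (25/267).
25 ≡ 1 (mod 4), so quadratic reciprocity gives (25/267) = (267/25). Reduce: 267 ≡ 17 (mod 25). Now have (17/25).
17 ≡ 1 (mod 4), so quadratic reciprocity gives (17/25) = (25/17). Reduce: 25 ≡ 8 (mod 17). Now have (8/17).
Factor out 2: 8 = 2^3. Since 17 ≡ 1 (mod 8), (2/17) = +1, and (2/17)^3 = +1. Now have (1/17).
(1/17) = 1. Collecting the sign factors: 1.
Product: (1)·(1) = 1.

1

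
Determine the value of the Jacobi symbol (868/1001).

0

(868/1001)
  = (217/1001)    [1001 ≡ 1 mod 8 ⇒ (2/1001)^2 = +1]
  = (1001/217)    [QR: 217 ≡ 1 mod 4, sign kept]
  = (133/217)    [1001 ≡ 133 mod 217]
  = (217/133)    [QR: 133 ≡ 1 mod 4, sign kept]
  = (84/133)    [217 ≡ 84 mod 133]
  = (21/133)    [133 ≡ 5 mod 8 ⇒ (2/133)^2 = +1]
  = (133/21)    [QR: 21 ≡ 1 mod 4, sign kept]
  = (7/21)    [133 ≡ 7 mod 21]
  = (21/7)    [QR: 21 ≡ 1 mod 4, sign kept]
  = (0/7)    [21 ≡ 0 mod 7]
  = 0    [numerator 0, gcd > 1]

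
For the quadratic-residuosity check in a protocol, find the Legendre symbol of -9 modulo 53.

Reduce the numerator: -9 ≡ 44 (mod 53), so (-9 / 53) = (44 / 53).
Factor out 2: 44 = 2^2·11. Since 53 ≡ 5 (mod 8), (2 / 53) = -1, and (2 / 53)^2 = +1. Now have (11 / 53).
53 ≡ 1 (mod 4), so quadratic reciprocity gives (11 / 53) = (53 / 11). Reduce: 53 ≡ 9 (mod 11). Now have (9 / 11).
9 ≡ 1 (mod 4), so quadratic reciprocity gives (9 / 11) = (11 / 9). Reduce: 11 ≡ 2 (mod 9). Now have (2 / 9).
Factor out 2: 2 = 2. Since 9 ≡ 1 (mod 8), (2 / 9) = +1. Now have (1 / 9).
(1 / 9) = 1. Collecting the sign factors: 1.

1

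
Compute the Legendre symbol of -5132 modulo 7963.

-1

Reduce the numerator: -5132 ≡ 2831 (mod 7963), so (-5132/7963) = (2831/7963).
Both 2831 ≡ 3 and 7963 ≡ 3 (mod 4), so reciprocity gives (2831/7963) = -(7963/2831). Reduce: 7963 ≡ 2301 (mod 2831). Now have -(2301/2831).
2301 ≡ 1 (mod 4), so quadratic reciprocity gives (2301/2831) = (2831/2301). Reduce: 2831 ≡ 530 (mod 2301). Now have -(530/2301).
Factor out 2: 530 = 2·265. Since 2301 ≡ 5 (mod 8), (2/2301) = -1. Now have (265/2301).
265 ≡ 1 (mod 4), so quadratic reciprocity gives (265/2301) = (2301/265). Reduce: 2301 ≡ 181 (mod 265). Now have (181/265).
181 ≡ 1 (mod 4), so quadratic reciprocity gives (181/265) = (265/181). Reduce: 265 ≡ 84 (mod 181). Now have (84/181).
Factor out 2: 84 = 2^2·21. Since 181 ≡ 5 (mod 8), (2/181) = -1, and (2/181)^2 = +1. Now have (21/181).
21 ≡ 1 (mod 4), so quadratic reciprocity gives (21/181) = (181/21). Reduce: 181 ≡ 13 (mod 21). Now have (13/21).
13 ≡ 1 (mod 4), so quadratic reciprocity gives (13/21) = (21/13). Reduce: 21 ≡ 8 (mod 13). Now have (8/13).
Factor out 2: 8 = 2^3. Since 13 ≡ 5 (mod 8), (2/13) = -1, and (2/13)^3 = -1. Now have -(1/13).
(1/13) = 1. Collecting the sign factors: -1.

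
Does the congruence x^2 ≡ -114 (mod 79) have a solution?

yes

(-114|79)
  = (44|79)    [-114 ≡ 44 mod 79]
  = (11|79)    [79 ≡ 7 mod 8 ⇒ (2|79)^2 = +1]
  = -(79|11)    [QR: both ≡ 3 mod 4, sign flips]
  = -(2|11)    [79 ≡ 2 mod 11]
  = (1|11)    [11 ≡ 3 mod 8 ⇒ (2|11) = -1]
  = 1    [(1|11) = 1]
The Legendre symbol is 1, so x^2 ≡ -114 (mod 79) has solution.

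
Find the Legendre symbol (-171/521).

-1

Reduce the numerator: -171 ≡ 350 (mod 521), so (-171/521) = (350/521).
Factor out 2: 350 = 2·175. Since 521 ≡ 1 (mod 8), (2/521) = +1. Now have (175/521).
521 ≡ 1 (mod 4), so quadratic reciprocity gives (175/521) = (521/175). Reduce: 521 ≡ 171 (mod 175). Now have (171/175).
Both 171 ≡ 3 and 175 ≡ 3 (mod 4), so reciprocity gives (171/175) = -(175/171). Reduce: 175 ≡ 4 (mod 171). Now have -(4/171).
Factor out 2: 4 = 2^2. Since 171 ≡ 3 (mod 8), (2/171) = -1, and (2/171)^2 = +1. Now have -(1/171).
(1/171) = 1. Collecting the sign factors: -1.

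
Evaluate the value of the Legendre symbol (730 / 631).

-1

Reduce the numerator: 730 ≡ 99 (mod 631), so (730 / 631) = (99 / 631).
Both 99 ≡ 3 and 631 ≡ 3 (mod 4), so reciprocity gives (99 / 631) = -(631 / 99). Reduce: 631 ≡ 37 (mod 99). Now have -(37 / 99).
37 ≡ 1 (mod 4), so quadratic reciprocity gives (37 / 99) = (99 / 37). Reduce: 99 ≡ 25 (mod 37). Now have -(25 / 37).
25 ≡ 1 (mod 4), so quadratic reciprocity gives (25 / 37) = (37 / 25). Reduce: 37 ≡ 12 (mod 25). Now have -(12 / 25).
Factor out 2: 12 = 2^2·3. Since 25 ≡ 1 (mod 8), (2 / 25) = +1, and (2 / 25)^2 = +1. Now have -(3 / 25).
25 ≡ 1 (mod 4), so quadratic reciprocity gives (3 / 25) = (25 / 3). Reduce: 25 ≡ 1 (mod 3). Now have -(1 / 3).
(1 / 3) = 1. Collecting the sign factors: -1.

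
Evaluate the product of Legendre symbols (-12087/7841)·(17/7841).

By multiplicativity, (-12087·17/7841) = (-12087/7841)·(17/7841).
First factor (-12087/7841):
Reduce the numerator: -12087 ≡ 3595 (mod 7841), so (-12087/7841) = (3595/7841).
7841 ≡ 1 (mod 4), so quadratic reciprocity gives (3595/7841) = (7841/3595). Reduce: 7841 ≡ 651 (mod 3595). Now have (651/3595).
Both 651 ≡ 3 and 3595 ≡ 3 (mod 4), so reciprocity gives (651/3595) = -(3595/651). Reduce: 3595 ≡ 340 (mod 651). Now have -(340/651).
Factor out 2: 340 = 2^2·85. Since 651 ≡ 3 (mod 8), (2/651) = -1, and (2/651)^2 = +1. Now have -(85/651).
85 ≡ 1 (mod 4), so quadratic reciprocity gives (85/651) = (651/85). Reduce: 651 ≡ 56 (mod 85). Now have -(56/85).
Factor out 2: 56 = 2^3·7. Since 85 ≡ 5 (mod 8), (2/85) = -1, and (2/85)^3 = -1. Now have (7/85).
85 ≡ 1 (mod 4), so quadratic reciprocity gives (7/85) = (85/7). Reduce: 85 ≡ 1 (mod 7). Now have (1/7).
(1/7) = 1. Collecting the sign factors: 1.
Second factor (17/7841):
17 ≡ 1 (mod 4), so quadratic reciprocity gives (17/7841) = (7841/17). Reduce: 7841 ≡ 4 (mod 17). Now have (4/17).
Factor out 2: 4 = 2^2. Since 17 ≡ 1 (mod 8), (2/17) = +1, and (2/17)^2 = +1. Now have (1/17).
(1/17) = 1. Collecting the sign factors: 1.
Product: (1)·(1) = 1.

1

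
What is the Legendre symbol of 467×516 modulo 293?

By multiplicativity, (467·516/293) = (467/293)·(516/293).
First factor (467/293):
(467/293)
  = (174/293)    [467 ≡ 174 mod 293]
  = -(87/293)    [293 ≡ 5 mod 8 ⇒ (2/293) = -1]
  = -(293/87)    [QR: 293 ≡ 1 mod 4, sign kept]
  = -(32/87)    [293 ≡ 32 mod 87]
  = -(1/87)    [87 ≡ 7 mod 8 ⇒ (2/87)^5 = +1]
  = -1    [(1/87) = 1]
Second factor (516/293):
(516/293)
  = (223/293)    [516 ≡ 223 mod 293]
  = (293/223)    [QR: 293 ≡ 1 mod 4, sign kept]
  = (70/223)    [293 ≡ 70 mod 223]
  = (35/223)    [223 ≡ 7 mod 8 ⇒ (2/223) = +1]
  = -(223/35)    [QR: both ≡ 3 mod 4, sign flips]
  = -(13/35)    [223 ≡ 13 mod 35]
  = -(35/13)    [QR: 13 ≡ 1 mod 4, sign kept]
  = -(9/13)    [35 ≡ 9 mod 13]
  = -(13/9)    [QR: 9 ≡ 1 mod 4, sign kept]
  = -(4/9)    [13 ≡ 4 mod 9]
  = -(1/9)    [9 ≡ 1 mod 8 ⇒ (2/9)^2 = +1]
  = -1    [(1/9) = 1]
Product: (-1)·(-1) = 1.

1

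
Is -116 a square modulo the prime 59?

Reduce the numerator: -116 ≡ 2 (mod 59), so (-116/59) = (2/59).
Factor out 2: 2 = 2. Since 59 ≡ 3 (mod 8), (2/59) = -1. Now have -(1/59).
(1/59) = 1. Collecting the sign factors: -1.
(-116/59) = -1, and 59 is prime, so -116 is not a quadratic residue mod 59.

no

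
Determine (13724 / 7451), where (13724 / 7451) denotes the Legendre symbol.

(13724 / 7451)
  = (6273 / 7451)    [13724 ≡ 6273 mod 7451]
  = (7451 / 6273)    [QR: 6273 ≡ 1 mod 4, sign kept]
  = (1178 / 6273)    [7451 ≡ 1178 mod 6273]
  = (589 / 6273)    [6273 ≡ 1 mod 8 ⇒ (2 / 6273) = +1]
  = (6273 / 589)    [QR: 589 ≡ 1 mod 4, sign kept]
  = (383 / 589)    [6273 ≡ 383 mod 589]
  = (589 / 383)    [QR: 589 ≡ 1 mod 4, sign kept]
  = (206 / 383)    [589 ≡ 206 mod 383]
  = (103 / 383)    [383 ≡ 7 mod 8 ⇒ (2 / 383) = +1]
  = -(383 / 103)    [QR: both ≡ 3 mod 4, sign flips]
  = -(74 / 103)    [383 ≡ 74 mod 103]
  = -(37 / 103)    [103 ≡ 7 mod 8 ⇒ (2 / 103) = +1]
  = -(103 / 37)    [QR: 37 ≡ 1 mod 4, sign kept]
  = -(29 / 37)    [103 ≡ 29 mod 37]
  = -(37 / 29)    [QR: 29 ≡ 1 mod 4, sign kept]
  = -(8 / 29)    [37 ≡ 8 mod 29]
  = (1 / 29)    [29 ≡ 5 mod 8 ⇒ (2 / 29)^3 = -1]
  = 1    [(1 / 29) = 1]

1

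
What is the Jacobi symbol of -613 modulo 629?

Reduce the numerator: -613 ≡ 16 (mod 629), so (-613|629) = (16|629).
Factor out 2: 16 = 2^4. Since 629 ≡ 5 (mod 8), (2|629) = -1, and (2|629)^4 = +1. Now have (1|629).
(1|629) = 1. Collecting the sign factors: 1.

1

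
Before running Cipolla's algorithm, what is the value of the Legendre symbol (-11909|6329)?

1

Reduce the numerator: -11909 ≡ 749 (mod 6329), so (-11909|6329) = (749|6329).
749 ≡ 1 (mod 4), so quadratic reciprocity gives (749|6329) = (6329|749). Reduce: 6329 ≡ 337 (mod 749). Now have (337|749).
337 ≡ 1 (mod 4), so quadratic reciprocity gives (337|749) = (749|337). Reduce: 749 ≡ 75 (mod 337). Now have (75|337).
337 ≡ 1 (mod 4), so quadratic reciprocity gives (75|337) = (337|75). Reduce: 337 ≡ 37 (mod 75). Now have (37|75).
37 ≡ 1 (mod 4), so quadratic reciprocity gives (37|75) = (75|37). Reduce: 75 ≡ 1 (mod 37). Now have (1|37).
(1|37) = 1. Collecting the sign factors: 1.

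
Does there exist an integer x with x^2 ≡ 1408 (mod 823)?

no

(1408|823)
  = (585|823)    [1408 ≡ 585 mod 823]
  = (823|585)    [QR: 585 ≡ 1 mod 4, sign kept]
  = (238|585)    [823 ≡ 238 mod 585]
  = (119|585)    [585 ≡ 1 mod 8 ⇒ (2|585) = +1]
  = (585|119)    [QR: 585 ≡ 1 mod 4, sign kept]
  = (109|119)    [585 ≡ 109 mod 119]
  = (119|109)    [QR: 109 ≡ 1 mod 4, sign kept]
  = (10|109)    [119 ≡ 10 mod 109]
  = -(5|109)    [109 ≡ 5 mod 8 ⇒ (2|109) = -1]
  = -(109|5)    [QR: 5 ≡ 1 mod 4, sign kept]
  = -(4|5)    [109 ≡ 4 mod 5]
  = -(1|5)    [5 ≡ 5 mod 8 ⇒ (2|5)^2 = +1]
  = -1    [(1|5) = 1]
(1408|823) = -1, and 823 is prime, so 1408 is not a quadratic residue mod 823.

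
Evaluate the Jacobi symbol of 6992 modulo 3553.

0

Reduce the numerator: 6992 ≡ 3439 (mod 3553), so (6992/3553) = (3439/3553).
3553 ≡ 1 (mod 4), so quadratic reciprocity gives (3439/3553) = (3553/3439). Reduce: 3553 ≡ 114 (mod 3439). Now have (114/3439).
Factor out 2: 114 = 2·57. Since 3439 ≡ 7 (mod 8), (2/3439) = +1. Now have (57/3439).
57 ≡ 1 (mod 4), so quadratic reciprocity gives (57/3439) = (3439/57). Reduce: 3439 ≡ 19 (mod 57). Now have (19/57).
57 ≡ 1 (mod 4), so quadratic reciprocity gives (19/57) = (57/19). Reduce: 57 ≡ 0 (mod 19). Now have (0/19).
The numerator is now 0 with denominator 19 > 1: the symbol is 0.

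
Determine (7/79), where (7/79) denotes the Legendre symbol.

-1

(7/79)
  = -(79/7)    [QR: both ≡ 3 mod 4, sign flips]
  = -(2/7)    [79 ≡ 2 mod 7]
  = -(1/7)    [7 ≡ 7 mod 8 ⇒ (2/7) = +1]
  = -1    [(1/7) = 1]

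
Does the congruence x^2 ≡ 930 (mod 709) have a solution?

yes

Reduce the numerator: 930 ≡ 221 (mod 709), so (930/709) = (221/709).
221 ≡ 1 (mod 4), so quadratic reciprocity gives (221/709) = (709/221). Reduce: 709 ≡ 46 (mod 221). Now have (46/221).
Factor out 2: 46 = 2·23. Since 221 ≡ 5 (mod 8), (2/221) = -1. Now have -(23/221).
221 ≡ 1 (mod 4), so quadratic reciprocity gives (23/221) = (221/23). Reduce: 221 ≡ 14 (mod 23). Now have -(14/23).
Factor out 2: 14 = 2·7. Since 23 ≡ 7 (mod 8), (2/23) = +1. Now have -(7/23).
Both 7 ≡ 3 and 23 ≡ 3 (mod 4), so reciprocity gives (7/23) = -(23/7). Reduce: 23 ≡ 2 (mod 7). Now have (2/7).
Factor out 2: 2 = 2. Since 7 ≡ 7 (mod 8), (2/7) = +1. Now have (1/7).
(1/7) = 1. Collecting the sign factors: 1.
(930/709) = 1, and 709 is prime, so 930 is a quadratic residue mod 709.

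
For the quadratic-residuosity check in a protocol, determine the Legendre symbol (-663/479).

-1

(-663/479)
  = (295/479)    [-663 ≡ 295 mod 479]
  = -(479/295)    [QR: both ≡ 3 mod 4, sign flips]
  = -(184/295)    [479 ≡ 184 mod 295]
  = -(23/295)    [295 ≡ 7 mod 8 ⇒ (2/295)^3 = +1]
  = (295/23)    [QR: both ≡ 3 mod 4, sign flips]
  = (19/23)    [295 ≡ 19 mod 23]
  = -(23/19)    [QR: both ≡ 3 mod 4, sign flips]
  = -(4/19)    [23 ≡ 4 mod 19]
  = -(1/19)    [19 ≡ 3 mod 8 ⇒ (2/19)^2 = +1]
  = -1    [(1/19) = 1]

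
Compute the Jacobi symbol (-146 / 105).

1

Pull out -1: (-146 / 105) = (-1 / 105)·(146 / 105). Since 105 ≡ 1 (mod 4), (-1 / 105) = +1. Now have (146 / 105).
Reduce the numerator: 146 ≡ 41 (mod 105), so (146 / 105) = (41 / 105).
41 ≡ 1 (mod 4), so quadratic reciprocity gives (41 / 105) = (105 / 41). Reduce: 105 ≡ 23 (mod 41). Now have (23 / 41).
41 ≡ 1 (mod 4), so quadratic reciprocity gives (23 / 41) = (41 / 23). Reduce: 41 ≡ 18 (mod 23). Now have (18 / 23).
Factor out 2: 18 = 2·9. Since 23 ≡ 7 (mod 8), (2 / 23) = +1. Now have (9 / 23).
9 ≡ 1 (mod 4), so quadratic reciprocity gives (9 / 23) = (23 / 9). Reduce: 23 ≡ 5 (mod 9). Now have (5 / 9).
5 ≡ 1 (mod 4), so quadratic reciprocity gives (5 / 9) = (9 / 5). Reduce: 9 ≡ 4 (mod 5). Now have (4 / 5).
Factor out 2: 4 = 2^2. Since 5 ≡ 5 (mod 8), (2 / 5) = -1, and (2 / 5)^2 = +1. Now have (1 / 5).
(1 / 5) = 1. Collecting the sign factors: 1.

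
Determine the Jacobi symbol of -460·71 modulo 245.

By multiplicativity, (-460·71|245) = (-460|245)·(71|245).
First factor (-460|245):
Reduce the numerator: -460 ≡ 30 (mod 245), so (-460|245) = (30|245).
Factor out 2: 30 = 2·15. Since 245 ≡ 5 (mod 8), (2|245) = -1. Now have -(15|245).
245 ≡ 1 (mod 4), so quadratic reciprocity gives (15|245) = (245|15). Reduce: 245 ≡ 5 (mod 15). Now have -(5|15).
5 ≡ 1 (mod 4), so quadratic reciprocity gives (5|15) = (15|5). Reduce: 15 ≡ 0 (mod 5). Now have -(0|5).
The numerator is now 0 with denominator 5 > 1: the symbol is 0.
Second factor (71|245):
245 ≡ 1 (mod 4), so quadratic reciprocity gives (71|245) = (245|71). Reduce: 245 ≡ 32 (mod 71). Now have (32|71).
Factor out 2: 32 = 2^5. Since 71 ≡ 7 (mod 8), (2|71) = +1, and (2|71)^5 = +1. Now have (1|71).
(1|71) = 1. Collecting the sign factors: 1.
Product: (0)·(1) = 0.

0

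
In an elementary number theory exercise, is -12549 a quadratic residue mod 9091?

no

Reduce the numerator: -12549 ≡ 5633 (mod 9091), so (-12549/9091) = (5633/9091).
5633 ≡ 1 (mod 4), so quadratic reciprocity gives (5633/9091) = (9091/5633). Reduce: 9091 ≡ 3458 (mod 5633). Now have (3458/5633).
Factor out 2: 3458 = 2·1729. Since 5633 ≡ 1 (mod 8), (2/5633) = +1. Now have (1729/5633).
1729 ≡ 1 (mod 4), so quadratic reciprocity gives (1729/5633) = (5633/1729). Reduce: 5633 ≡ 446 (mod 1729). Now have (446/1729).
Factor out 2: 446 = 2·223. Since 1729 ≡ 1 (mod 8), (2/1729) = +1. Now have (223/1729).
1729 ≡ 1 (mod 4), so quadratic reciprocity gives (223/1729) = (1729/223). Reduce: 1729 ≡ 168 (mod 223). Now have (168/223).
Factor out 2: 168 = 2^3·21. Since 223 ≡ 7 (mod 8), (2/223) = +1, and (2/223)^3 = +1. Now have (21/223).
21 ≡ 1 (mod 4), so quadratic reciprocity gives (21/223) = (223/21). Reduce: 223 ≡ 13 (mod 21). Now have (13/21).
13 ≡ 1 (mod 4), so quadratic reciprocity gives (13/21) = (21/13). Reduce: 21 ≡ 8 (mod 13). Now have (8/13).
Factor out 2: 8 = 2^3. Since 13 ≡ 5 (mod 8), (2/13) = -1, and (2/13)^3 = -1. Now have -(1/13).
(1/13) = 1. Collecting the sign factors: -1.
(-12549/9091) = -1, and 9091 is prime, so -12549 is not a quadratic residue mod 9091.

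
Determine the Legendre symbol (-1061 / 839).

-1

(-1061 / 839)
  = -(1061 / 839)    [839 ≡ 3 mod 4 ⇒ (-1 / 839) = -1]
  = -(222 / 839)    [1061 ≡ 222 mod 839]
  = -(111 / 839)    [839 ≡ 7 mod 8 ⇒ (2 / 839) = +1]
  = (839 / 111)    [QR: both ≡ 3 mod 4, sign flips]
  = (62 / 111)    [839 ≡ 62 mod 111]
  = (31 / 111)    [111 ≡ 7 mod 8 ⇒ (2 / 111) = +1]
  = -(111 / 31)    [QR: both ≡ 3 mod 4, sign flips]
  = -(18 / 31)    [111 ≡ 18 mod 31]
  = -(9 / 31)    [31 ≡ 7 mod 8 ⇒ (2 / 31) = +1]
  = -(31 / 9)    [QR: 9 ≡ 1 mod 4, sign kept]
  = -(4 / 9)    [31 ≡ 4 mod 9]
  = -(1 / 9)    [9 ≡ 1 mod 8 ⇒ (2 / 9)^2 = +1]
  = -1    [(1 / 9) = 1]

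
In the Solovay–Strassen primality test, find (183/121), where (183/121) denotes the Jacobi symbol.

Reduce the numerator: 183 ≡ 62 (mod 121), so (183/121) = (62/121).
Factor out 2: 62 = 2·31. Since 121 ≡ 1 (mod 8), (2/121) = +1. Now have (31/121).
121 ≡ 1 (mod 4), so quadratic reciprocity gives (31/121) = (121/31). Reduce: 121 ≡ 28 (mod 31). Now have (28/31).
Factor out 2: 28 = 2^2·7. Since 31 ≡ 7 (mod 8), (2/31) = +1, and (2/31)^2 = +1. Now have (7/31).
Both 7 ≡ 3 and 31 ≡ 3 (mod 4), so reciprocity gives (7/31) = -(31/7). Reduce: 31 ≡ 3 (mod 7). Now have -(3/7).
Both 3 ≡ 3 and 7 ≡ 3 (mod 4), so reciprocity gives (3/7) = -(7/3). Reduce: 7 ≡ 1 (mod 3). Now have (1/3).
(1/3) = 1. Collecting the sign factors: 1.

1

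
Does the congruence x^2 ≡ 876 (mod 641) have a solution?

no

Reduce the numerator: 876 ≡ 235 (mod 641), so (876/641) = (235/641).
641 ≡ 1 (mod 4), so quadratic reciprocity gives (235/641) = (641/235). Reduce: 641 ≡ 171 (mod 235). Now have (171/235).
Both 171 ≡ 3 and 235 ≡ 3 (mod 4), so reciprocity gives (171/235) = -(235/171). Reduce: 235 ≡ 64 (mod 171). Now have -(64/171).
Factor out 2: 64 = 2^6. Since 171 ≡ 3 (mod 8), (2/171) = -1, and (2/171)^6 = +1. Now have -(1/171).
(1/171) = 1. Collecting the sign factors: -1.
(876/641) = -1, and 641 is prime, so 876 is not a quadratic residue mod 641.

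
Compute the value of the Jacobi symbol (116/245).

Factor out 2: 116 = 2^2·29. Since 245 ≡ 5 (mod 8), (2/245) = -1, and (2/245)^2 = +1. Now have (29/245).
29 ≡ 1 (mod 4), so quadratic reciprocity gives (29/245) = (245/29). Reduce: 245 ≡ 13 (mod 29). Now have (13/29).
13 ≡ 1 (mod 4), so quadratic reciprocity gives (13/29) = (29/13). Reduce: 29 ≡ 3 (mod 13). Now have (3/13).
13 ≡ 1 (mod 4), so quadratic reciprocity gives (3/13) = (13/3). Reduce: 13 ≡ 1 (mod 3). Now have (1/3).
(1/3) = 1. Collecting the sign factors: 1.

1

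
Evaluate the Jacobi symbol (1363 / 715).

(1363 / 715)
  = (648 / 715)    [1363 ≡ 648 mod 715]
  = -(81 / 715)    [715 ≡ 3 mod 8 ⇒ (2 / 715)^3 = -1]
  = -(715 / 81)    [QR: 81 ≡ 1 mod 4, sign kept]
  = -(67 / 81)    [715 ≡ 67 mod 81]
  = -(81 / 67)    [QR: 81 ≡ 1 mod 4, sign kept]
  = -(14 / 67)    [81 ≡ 14 mod 67]
  = (7 / 67)    [67 ≡ 3 mod 8 ⇒ (2 / 67) = -1]
  = -(67 / 7)    [QR: both ≡ 3 mod 4, sign flips]
  = -(4 / 7)    [67 ≡ 4 mod 7]
  = -(1 / 7)    [7 ≡ 7 mod 8 ⇒ (2 / 7)^2 = +1]
  = -1    [(1 / 7) = 1]

-1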